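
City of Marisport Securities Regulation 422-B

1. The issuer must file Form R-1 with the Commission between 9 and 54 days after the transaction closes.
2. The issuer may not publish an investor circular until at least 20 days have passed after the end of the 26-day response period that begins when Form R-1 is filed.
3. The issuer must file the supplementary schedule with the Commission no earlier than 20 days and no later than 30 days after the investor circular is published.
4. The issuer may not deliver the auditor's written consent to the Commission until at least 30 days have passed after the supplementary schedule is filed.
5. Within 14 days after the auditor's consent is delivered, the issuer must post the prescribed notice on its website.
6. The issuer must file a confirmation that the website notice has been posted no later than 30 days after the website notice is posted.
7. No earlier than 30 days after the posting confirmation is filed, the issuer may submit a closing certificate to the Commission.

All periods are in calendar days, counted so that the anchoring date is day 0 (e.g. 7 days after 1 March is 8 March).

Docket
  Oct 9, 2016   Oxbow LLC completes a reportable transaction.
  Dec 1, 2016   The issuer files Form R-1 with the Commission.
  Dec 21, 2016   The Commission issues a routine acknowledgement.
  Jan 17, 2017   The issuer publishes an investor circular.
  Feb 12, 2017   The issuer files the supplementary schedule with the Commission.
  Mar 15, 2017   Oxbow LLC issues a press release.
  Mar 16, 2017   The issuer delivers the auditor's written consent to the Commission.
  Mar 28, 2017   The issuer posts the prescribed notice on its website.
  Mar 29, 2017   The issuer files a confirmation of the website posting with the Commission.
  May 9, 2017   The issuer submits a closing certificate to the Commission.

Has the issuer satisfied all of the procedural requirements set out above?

Yes

Step 1: the window is 9–54 days after Oct 9, 2016 (when the transaction closes), so Oct 18, 2016 through Dec 2, 2016; done Dec 1, 2016 — within the window.
Step 2: the earliest permitted date is 20 days after Dec 27, 2016 (end of the 26-day response period, which began when Form R-1 is filed on Dec 1, 2016), i.e. Jan 16, 2017; done Jan 17, 2017 — permitted.
Step 3: the window is 20–30 days after Jan 17, 2017 (when the investor circular is published), so Feb 6, 2017 through Feb 16, 2017; done Feb 12, 2017 — within the window.
Step 4: the earliest permitted date is 30 days after Feb 12, 2017 (when the supplementary schedule is filed), i.e. Mar 14, 2017; done Mar 16, 2017 — permitted.
Step 5: 14 days after Mar 16, 2017 (when the auditor's consent is delivered) is Mar 30, 2017; completed Mar 28, 2017, before the deadline.
Step 6: 30 days after Mar 28, 2017 (when the website notice is posted) is Apr 27, 2017; completed Mar 29, 2017, before the deadline.
Step 7: the earliest permitted date is 30 days after Mar 29, 2017 (when the posting confirmation is filed), i.e. Apr 28, 2017; done May 9, 2017, after the minimum wait.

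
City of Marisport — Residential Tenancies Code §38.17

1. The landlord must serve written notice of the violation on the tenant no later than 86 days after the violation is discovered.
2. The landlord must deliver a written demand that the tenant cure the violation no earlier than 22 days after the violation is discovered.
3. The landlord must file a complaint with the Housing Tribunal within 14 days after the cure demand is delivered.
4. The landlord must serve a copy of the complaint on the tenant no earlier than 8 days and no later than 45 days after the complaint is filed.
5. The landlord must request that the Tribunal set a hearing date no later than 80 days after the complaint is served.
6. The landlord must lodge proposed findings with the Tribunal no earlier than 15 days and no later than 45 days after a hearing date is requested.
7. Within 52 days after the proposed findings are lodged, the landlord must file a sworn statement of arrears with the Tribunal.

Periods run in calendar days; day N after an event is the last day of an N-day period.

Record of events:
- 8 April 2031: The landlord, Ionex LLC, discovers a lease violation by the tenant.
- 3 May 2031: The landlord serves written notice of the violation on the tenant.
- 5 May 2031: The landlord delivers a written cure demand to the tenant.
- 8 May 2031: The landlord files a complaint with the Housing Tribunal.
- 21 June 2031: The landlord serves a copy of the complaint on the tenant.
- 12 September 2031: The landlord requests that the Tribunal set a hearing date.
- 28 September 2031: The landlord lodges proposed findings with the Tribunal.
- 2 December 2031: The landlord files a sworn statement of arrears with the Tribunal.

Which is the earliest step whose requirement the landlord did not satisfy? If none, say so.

Step 1 — counting 86 days from 8 April 2031 (when the violation is discovered) gives a deadline of 3 July 2031; 3 May 2031 is within that limit.
Step 2 — must wait 22 days from 8 April 2031 (when the violation is discovered), so not before 30 April 2031; done 5 May 2031 — permitted.
Step 3 — counting 14 days from 5 May 2031 (when the cure demand is delivered) gives a deadline of 19 May 2031; completed 8 May 2031, before the deadline.
Step 4 — 8 and 45 days from 8 May 2031 (when the complaint is filed) are 16 May 2031 and 22 June 2031 respectively; done 21 June 2031, which is between those dates.
Step 5 — counting 80 days from 21 June 2031 (when the complaint is served) gives a deadline of 9 September 2031; 12 September 2031 misses that deadline by 3 days.
The procedure was therefore not followed at step 5.

Step 5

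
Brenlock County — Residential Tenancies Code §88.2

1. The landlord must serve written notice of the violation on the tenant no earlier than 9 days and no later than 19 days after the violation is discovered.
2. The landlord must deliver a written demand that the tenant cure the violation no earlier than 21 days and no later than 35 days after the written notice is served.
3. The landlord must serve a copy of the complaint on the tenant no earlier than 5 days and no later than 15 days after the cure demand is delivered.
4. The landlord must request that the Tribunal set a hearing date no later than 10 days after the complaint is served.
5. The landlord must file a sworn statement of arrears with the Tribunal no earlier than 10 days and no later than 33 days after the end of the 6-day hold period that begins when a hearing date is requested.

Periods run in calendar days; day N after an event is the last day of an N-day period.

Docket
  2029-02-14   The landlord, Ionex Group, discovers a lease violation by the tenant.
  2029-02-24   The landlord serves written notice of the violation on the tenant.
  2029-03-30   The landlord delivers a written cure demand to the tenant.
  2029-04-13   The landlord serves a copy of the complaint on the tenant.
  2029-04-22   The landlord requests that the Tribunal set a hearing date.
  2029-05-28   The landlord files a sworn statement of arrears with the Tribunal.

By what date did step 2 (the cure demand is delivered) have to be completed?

Step 2 runs from 2029-02-24, when the written notice is served. The window is 21–35 days after 2029-02-24; it closes on 2029-03-31.

2029-03-31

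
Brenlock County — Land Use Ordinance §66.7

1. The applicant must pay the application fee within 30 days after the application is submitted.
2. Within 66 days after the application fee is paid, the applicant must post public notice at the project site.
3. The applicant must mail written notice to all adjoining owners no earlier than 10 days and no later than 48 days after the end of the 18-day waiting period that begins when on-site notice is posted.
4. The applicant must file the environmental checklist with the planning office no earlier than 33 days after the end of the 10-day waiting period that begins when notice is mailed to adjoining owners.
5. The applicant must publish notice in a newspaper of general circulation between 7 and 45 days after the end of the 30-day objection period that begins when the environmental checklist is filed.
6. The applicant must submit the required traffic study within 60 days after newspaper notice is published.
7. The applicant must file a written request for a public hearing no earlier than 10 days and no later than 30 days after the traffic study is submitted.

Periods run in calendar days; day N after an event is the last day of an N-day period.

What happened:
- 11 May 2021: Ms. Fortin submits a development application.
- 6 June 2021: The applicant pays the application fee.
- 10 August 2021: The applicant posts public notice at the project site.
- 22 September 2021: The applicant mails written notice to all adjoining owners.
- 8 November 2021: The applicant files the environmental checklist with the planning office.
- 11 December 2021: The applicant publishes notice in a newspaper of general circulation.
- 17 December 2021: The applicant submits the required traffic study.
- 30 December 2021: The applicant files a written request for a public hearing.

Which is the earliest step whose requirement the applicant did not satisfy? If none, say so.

Step 1 — counting 30 days from 11 May 2021 (when the application is submitted) gives a deadline of 10 June 2021; completed 6 June 2021, before the deadline.
Step 2 — counting 66 days from 6 June 2021 (when the application fee is paid) gives a deadline of 11 August 2021; done 10 August 2021 — timely.
Step 3 — 10 and 48 days from 28 August 2021 (end of the 18-day waiting period, which began when on-site notice is posted on 10 August 2021) are 7 September 2021 and 15 October 2021 respectively; 22 September 2021 falls inside that range.
Step 4 — must wait 33 days from 2 October 2021 (end of the 10-day waiting period, which began when notice is mailed to adjoining owners on 22 September 2021), so not before 4 November 2021; 8 November 2021 is on or after that date.
Step 5 — 7 and 45 days from 8 December 2021 (end of the 30-day objection period, which began when the environmental checklist is filed on 8 November 2021) are 15 December 2021 and 22 January 2022 respectively; done 11 December 2021 — 4 days before the window opened.

Step 5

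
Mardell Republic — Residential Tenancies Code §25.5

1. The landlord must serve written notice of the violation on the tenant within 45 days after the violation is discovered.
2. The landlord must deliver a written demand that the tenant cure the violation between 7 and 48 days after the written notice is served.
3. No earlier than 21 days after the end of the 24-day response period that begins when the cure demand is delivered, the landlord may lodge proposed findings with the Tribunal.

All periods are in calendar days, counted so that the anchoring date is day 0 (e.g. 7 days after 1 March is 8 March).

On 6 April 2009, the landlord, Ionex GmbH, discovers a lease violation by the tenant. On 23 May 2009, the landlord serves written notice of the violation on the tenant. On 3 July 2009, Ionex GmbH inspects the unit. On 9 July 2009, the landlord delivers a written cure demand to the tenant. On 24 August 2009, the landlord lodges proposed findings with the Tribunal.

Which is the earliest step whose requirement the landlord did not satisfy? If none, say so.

Step 1

Step 1 — counting 45 days from 6 April 2009 (when the violation is discovered) gives a deadline of 21 May 2009; done 23 May 2009 — 2 days late.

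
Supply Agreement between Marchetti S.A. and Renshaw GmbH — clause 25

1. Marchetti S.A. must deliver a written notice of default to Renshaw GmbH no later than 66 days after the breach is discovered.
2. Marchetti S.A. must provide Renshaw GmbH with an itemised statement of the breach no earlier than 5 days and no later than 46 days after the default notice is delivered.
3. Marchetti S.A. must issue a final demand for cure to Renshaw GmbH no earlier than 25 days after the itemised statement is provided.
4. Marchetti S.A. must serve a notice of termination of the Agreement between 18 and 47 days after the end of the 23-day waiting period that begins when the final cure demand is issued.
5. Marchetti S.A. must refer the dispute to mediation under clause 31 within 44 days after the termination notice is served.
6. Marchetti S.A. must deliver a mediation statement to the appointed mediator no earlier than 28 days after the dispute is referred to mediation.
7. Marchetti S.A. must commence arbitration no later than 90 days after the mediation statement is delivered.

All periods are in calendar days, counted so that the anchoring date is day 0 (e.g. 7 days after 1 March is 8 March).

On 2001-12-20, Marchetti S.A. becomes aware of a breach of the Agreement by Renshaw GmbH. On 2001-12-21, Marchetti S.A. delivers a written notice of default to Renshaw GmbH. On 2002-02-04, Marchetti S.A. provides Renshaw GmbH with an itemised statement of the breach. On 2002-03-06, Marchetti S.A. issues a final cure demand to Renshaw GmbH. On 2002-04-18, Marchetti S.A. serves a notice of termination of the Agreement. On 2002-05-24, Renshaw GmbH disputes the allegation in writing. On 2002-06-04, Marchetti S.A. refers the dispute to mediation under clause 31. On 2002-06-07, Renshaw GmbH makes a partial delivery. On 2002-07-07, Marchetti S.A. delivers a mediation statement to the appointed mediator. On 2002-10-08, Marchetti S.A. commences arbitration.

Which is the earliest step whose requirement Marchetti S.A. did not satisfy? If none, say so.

Step 5

Step 1: 66 days after 2001-12-20 (when the breach is discovered) is 2002-02-24; done 2001-12-21 — timely.
Step 2: the window is 5–46 days after 2001-12-21 (when the default notice is delivered), so 2001-12-26 through 2002-02-05; done 2002-02-04 — within the window.
Step 3: the earliest permitted date is 25 days after 2002-02-04 (when the itemised statement is provided), i.e. 2002-03-01; 2002-03-06 is on or after that date.
Step 4: the window is 18–47 days after 2002-03-29 (end of the 23-day waiting period, which began when the final cure demand is issued on 2002-03-06), so 2002-04-16 through 2002-05-15; done 2002-04-18 — within the window.
Step 5: 44 days after 2002-04-18 (when the termination notice is served) is 2002-06-01; done 2002-06-04 — 3 days late.
That is the first point of non-compliance.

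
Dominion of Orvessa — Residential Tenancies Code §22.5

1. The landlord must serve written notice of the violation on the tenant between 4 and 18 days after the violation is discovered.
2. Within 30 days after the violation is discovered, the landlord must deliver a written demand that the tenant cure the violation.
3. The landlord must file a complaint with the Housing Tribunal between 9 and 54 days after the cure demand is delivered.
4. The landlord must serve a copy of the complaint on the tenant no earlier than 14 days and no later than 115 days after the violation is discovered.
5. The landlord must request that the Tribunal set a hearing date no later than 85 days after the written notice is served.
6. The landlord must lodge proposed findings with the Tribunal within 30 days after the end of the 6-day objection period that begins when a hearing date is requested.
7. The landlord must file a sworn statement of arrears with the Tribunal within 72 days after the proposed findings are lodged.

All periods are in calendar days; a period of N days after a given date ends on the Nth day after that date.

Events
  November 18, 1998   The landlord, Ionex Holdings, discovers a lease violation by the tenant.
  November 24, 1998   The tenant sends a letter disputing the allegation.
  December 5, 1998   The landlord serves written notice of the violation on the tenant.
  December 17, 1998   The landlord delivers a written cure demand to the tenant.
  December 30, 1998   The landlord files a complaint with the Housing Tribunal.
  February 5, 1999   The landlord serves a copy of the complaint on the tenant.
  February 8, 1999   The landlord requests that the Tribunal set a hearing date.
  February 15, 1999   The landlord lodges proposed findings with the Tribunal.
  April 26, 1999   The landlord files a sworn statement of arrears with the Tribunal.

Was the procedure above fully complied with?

Yes

(1) the permitted window runs from November 18, 1998 + 4 = November 22, 1998 to November 18, 1998 + 18 = December 6, 1998; December 5, 1998 falls inside that range.
(2) due by November 18, 1998 + 30 days = December 18, 1998; completed December 17, 1998, before the deadline.
(3) the permitted window runs from December 17, 1998 + 9 = December 26, 1998 to December 17, 1998 + 54 = February 9, 1999; done December 30, 1998, which is between those dates.
(4) the permitted window runs from November 18, 1998 + 14 = December 2, 1998 to November 18, 1998 + 115 = March 13, 1999; done February 5, 1999 — within the window.
(5) due by December 5, 1998 + 85 days = February 28, 1999; February 8, 1999 is within that limit.
(6) due by February 14, 1999 + 30 days = March 16, 1999; February 15, 1999 is within that limit.
(7) due by February 15, 1999 + 72 days = April 28, 1999; done April 26, 1999 — timely.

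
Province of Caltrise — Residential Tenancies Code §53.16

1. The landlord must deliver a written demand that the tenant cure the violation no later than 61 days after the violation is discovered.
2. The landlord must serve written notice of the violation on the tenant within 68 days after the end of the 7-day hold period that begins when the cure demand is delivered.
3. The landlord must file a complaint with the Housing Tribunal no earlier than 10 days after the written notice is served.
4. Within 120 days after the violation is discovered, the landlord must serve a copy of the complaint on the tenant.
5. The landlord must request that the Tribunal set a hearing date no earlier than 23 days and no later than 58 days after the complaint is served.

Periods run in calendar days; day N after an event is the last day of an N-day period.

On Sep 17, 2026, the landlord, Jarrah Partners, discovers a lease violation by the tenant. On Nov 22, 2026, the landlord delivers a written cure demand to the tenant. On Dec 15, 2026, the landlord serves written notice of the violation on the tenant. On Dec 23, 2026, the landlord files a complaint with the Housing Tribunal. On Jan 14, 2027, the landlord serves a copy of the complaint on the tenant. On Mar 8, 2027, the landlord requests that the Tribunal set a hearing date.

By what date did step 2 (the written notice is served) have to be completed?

The cure demand is delivered on Nov 22, 2026; the 7-day hold period therefore ends Nov 29, 2026, and step 2 runs from that date. 68 days after Nov 29, 2026 is Feb 5, 2027.

Feb 5, 2027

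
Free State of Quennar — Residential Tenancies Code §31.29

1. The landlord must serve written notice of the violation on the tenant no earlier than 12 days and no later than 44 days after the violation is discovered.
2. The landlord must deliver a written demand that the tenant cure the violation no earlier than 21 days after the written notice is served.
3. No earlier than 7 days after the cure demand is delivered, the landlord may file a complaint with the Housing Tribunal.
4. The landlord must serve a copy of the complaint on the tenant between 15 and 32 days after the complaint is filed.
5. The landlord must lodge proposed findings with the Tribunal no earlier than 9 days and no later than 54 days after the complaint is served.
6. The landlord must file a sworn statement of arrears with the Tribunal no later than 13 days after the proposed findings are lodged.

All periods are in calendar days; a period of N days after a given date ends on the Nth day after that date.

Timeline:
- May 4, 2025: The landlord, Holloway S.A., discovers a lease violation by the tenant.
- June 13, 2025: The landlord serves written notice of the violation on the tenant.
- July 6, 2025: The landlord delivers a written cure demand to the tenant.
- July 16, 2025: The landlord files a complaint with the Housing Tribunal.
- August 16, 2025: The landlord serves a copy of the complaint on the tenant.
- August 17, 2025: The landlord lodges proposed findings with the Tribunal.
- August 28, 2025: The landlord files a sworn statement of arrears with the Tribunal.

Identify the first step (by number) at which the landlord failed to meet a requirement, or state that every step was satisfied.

(1) the permitted window runs from May 4, 2025 + 12 = May 16, 2025 to May 4, 2025 + 44 = June 17, 2025; done June 13, 2025 — within the window.
(2) permitted from June 13, 2025 + 21 days = July 4, 2025 onward; July 6, 2025 is on or after that date.
(3) permitted from July 6, 2025 + 7 days = July 13, 2025 onward; done July 16, 2025 — permitted.
(4) the permitted window runs from July 16, 2025 + 15 = July 31, 2025 to July 16, 2025 + 32 = August 17, 2025; done August 16, 2025 — within the window.
(5) the permitted window runs from August 16, 2025 + 9 = August 25, 2025 to August 16, 2025 + 54 = October 9, 2025; done August 17, 2025 — 8 days before the window opened.

Step 5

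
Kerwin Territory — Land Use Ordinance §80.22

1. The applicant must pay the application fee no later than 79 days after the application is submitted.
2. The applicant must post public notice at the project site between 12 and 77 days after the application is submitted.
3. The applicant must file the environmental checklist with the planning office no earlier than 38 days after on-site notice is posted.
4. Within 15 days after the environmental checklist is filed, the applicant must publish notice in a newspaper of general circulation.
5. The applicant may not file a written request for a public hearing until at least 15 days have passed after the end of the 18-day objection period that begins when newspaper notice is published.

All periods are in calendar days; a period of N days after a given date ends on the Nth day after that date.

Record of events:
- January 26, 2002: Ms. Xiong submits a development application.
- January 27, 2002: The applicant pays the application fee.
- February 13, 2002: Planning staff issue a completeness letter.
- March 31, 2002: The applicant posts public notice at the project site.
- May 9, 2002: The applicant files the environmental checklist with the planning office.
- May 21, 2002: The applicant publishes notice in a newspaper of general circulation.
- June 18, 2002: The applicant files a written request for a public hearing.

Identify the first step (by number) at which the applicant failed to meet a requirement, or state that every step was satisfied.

Step 5

Step 1 — counting 79 days from January 26, 2002 (when the application is submitted) gives a deadline of April 15, 2002; January 27, 2002 is within that limit.
Step 2 — 12 and 77 days from January 26, 2002 (when the application is submitted) are February 7, 2002 and April 13, 2002 respectively; March 31, 2002 falls inside that range.
Step 3 — must wait 38 days from March 31, 2002 (when on-site notice is posted), so not before May 8, 2002; done May 9, 2002 — permitted.
Step 4 — counting 15 days from May 9, 2002 (when the environmental checklist is filed) gives a deadline of May 24, 2002; done May 21, 2002 — timely.
Step 5 — must wait 15 days from June 8, 2002 (end of the 18-day objection period, which began when newspaper notice is published on May 21, 2002), so not before June 23, 2002; June 18, 2002 is 5 days before the earliest permitted date.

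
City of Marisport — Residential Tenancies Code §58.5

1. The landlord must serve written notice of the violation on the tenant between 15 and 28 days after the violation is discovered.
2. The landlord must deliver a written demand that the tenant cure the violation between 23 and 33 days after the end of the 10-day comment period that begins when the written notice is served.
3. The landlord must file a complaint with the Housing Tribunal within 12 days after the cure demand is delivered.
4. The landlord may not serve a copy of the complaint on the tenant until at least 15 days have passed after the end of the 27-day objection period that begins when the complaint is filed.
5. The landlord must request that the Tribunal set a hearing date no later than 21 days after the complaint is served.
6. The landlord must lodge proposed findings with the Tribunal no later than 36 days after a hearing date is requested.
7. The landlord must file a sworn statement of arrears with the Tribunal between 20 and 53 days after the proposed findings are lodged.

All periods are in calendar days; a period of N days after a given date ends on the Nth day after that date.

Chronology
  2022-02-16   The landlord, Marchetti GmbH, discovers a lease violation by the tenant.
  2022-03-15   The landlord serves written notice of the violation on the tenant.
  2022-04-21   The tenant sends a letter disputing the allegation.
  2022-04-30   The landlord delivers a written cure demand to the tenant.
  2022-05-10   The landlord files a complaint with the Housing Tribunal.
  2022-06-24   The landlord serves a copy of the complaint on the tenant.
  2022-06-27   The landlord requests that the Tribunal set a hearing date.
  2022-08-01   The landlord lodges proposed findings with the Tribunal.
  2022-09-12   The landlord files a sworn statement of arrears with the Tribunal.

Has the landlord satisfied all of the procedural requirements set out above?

Step 1: the window is 15–28 days after 2022-02-16 (when the violation is discovered), so 2022-03-03 through 2022-03-16; done 2022-03-15 — within the window.
Step 2: the window is 23–33 days after 2022-03-25 (end of the 10-day comment period, which began when the written notice is served on 2022-03-15), so 2022-04-17 through 2022-04-27; 2022-04-30 is 3 days past the end of the window.
The analysis stops there.

No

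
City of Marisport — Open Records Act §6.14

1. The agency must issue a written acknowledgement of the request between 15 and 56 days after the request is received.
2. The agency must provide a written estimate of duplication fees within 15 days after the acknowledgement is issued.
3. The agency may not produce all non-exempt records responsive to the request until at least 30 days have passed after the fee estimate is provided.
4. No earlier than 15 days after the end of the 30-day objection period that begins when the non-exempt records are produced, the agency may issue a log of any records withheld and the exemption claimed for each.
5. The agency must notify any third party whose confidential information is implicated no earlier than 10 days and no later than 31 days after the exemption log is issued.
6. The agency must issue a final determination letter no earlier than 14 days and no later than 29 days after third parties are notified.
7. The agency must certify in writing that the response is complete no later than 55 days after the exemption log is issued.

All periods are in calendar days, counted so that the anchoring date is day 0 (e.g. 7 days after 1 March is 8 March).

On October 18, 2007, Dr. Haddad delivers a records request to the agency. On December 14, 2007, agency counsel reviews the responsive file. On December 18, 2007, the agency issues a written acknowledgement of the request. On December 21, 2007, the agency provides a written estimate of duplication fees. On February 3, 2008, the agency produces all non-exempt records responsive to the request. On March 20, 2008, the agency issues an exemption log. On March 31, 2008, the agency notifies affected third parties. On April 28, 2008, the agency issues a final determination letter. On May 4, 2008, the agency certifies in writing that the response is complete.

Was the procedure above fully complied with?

Step 1 — 15 and 56 days from October 18, 2007 (when the request is received) are November 2, 2007 and December 13, 2007 respectively; done December 18, 2007 — 5 days after the window closed.
That is the first point of non-compliance.

No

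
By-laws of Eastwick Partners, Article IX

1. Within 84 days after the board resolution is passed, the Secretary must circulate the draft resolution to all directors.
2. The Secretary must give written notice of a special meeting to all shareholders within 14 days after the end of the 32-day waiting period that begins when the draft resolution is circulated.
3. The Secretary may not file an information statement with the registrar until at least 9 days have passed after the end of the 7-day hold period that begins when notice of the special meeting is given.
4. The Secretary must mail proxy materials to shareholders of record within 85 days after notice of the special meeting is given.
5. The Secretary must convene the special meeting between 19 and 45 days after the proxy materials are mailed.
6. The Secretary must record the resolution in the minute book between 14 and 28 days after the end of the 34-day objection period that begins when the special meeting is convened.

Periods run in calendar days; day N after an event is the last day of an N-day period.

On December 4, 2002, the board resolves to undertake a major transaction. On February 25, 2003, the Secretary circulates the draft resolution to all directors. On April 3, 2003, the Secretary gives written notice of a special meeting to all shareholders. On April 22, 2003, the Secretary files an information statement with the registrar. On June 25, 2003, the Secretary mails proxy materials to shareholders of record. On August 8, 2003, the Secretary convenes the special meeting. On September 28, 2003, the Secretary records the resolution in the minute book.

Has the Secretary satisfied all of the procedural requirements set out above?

Yes

Step 1 — counting 84 days from December 4, 2002 (when the board resolution is passed) gives a deadline of February 26, 2003; done February 25, 2003 — timely.
Step 2 — counting 14 days from March 29, 2003 (end of the 32-day waiting period, which began when the draft resolution is circulated on February 25, 2003) gives a deadline of April 12, 2003; completed April 3, 2003, before the deadline.
Step 3 — must wait 9 days from April 10, 2003 (end of the 7-day hold period, which began when notice of the special meeting is given on April 3, 2003), so not before April 19, 2003; done April 22, 2003, after the minimum wait.
Step 4 — counting 85 days from April 3, 2003 (when notice of the special meeting is given) gives a deadline of June 27, 2003; June 25, 2003 is within that limit.
Step 5 — 19 and 45 days from June 25, 2003 (when the proxy materials are mailed) are July 14, 2003 and August 9, 2003 respectively; done August 8, 2003 — within the window.
Step 6 — 14 and 28 days from September 11, 2003 (end of the 34-day objection period, which began when the special meeting is convened on August 8, 2003) are September 25, 2003 and October 9, 2003 respectively; done September 28, 2003, which is between those dates.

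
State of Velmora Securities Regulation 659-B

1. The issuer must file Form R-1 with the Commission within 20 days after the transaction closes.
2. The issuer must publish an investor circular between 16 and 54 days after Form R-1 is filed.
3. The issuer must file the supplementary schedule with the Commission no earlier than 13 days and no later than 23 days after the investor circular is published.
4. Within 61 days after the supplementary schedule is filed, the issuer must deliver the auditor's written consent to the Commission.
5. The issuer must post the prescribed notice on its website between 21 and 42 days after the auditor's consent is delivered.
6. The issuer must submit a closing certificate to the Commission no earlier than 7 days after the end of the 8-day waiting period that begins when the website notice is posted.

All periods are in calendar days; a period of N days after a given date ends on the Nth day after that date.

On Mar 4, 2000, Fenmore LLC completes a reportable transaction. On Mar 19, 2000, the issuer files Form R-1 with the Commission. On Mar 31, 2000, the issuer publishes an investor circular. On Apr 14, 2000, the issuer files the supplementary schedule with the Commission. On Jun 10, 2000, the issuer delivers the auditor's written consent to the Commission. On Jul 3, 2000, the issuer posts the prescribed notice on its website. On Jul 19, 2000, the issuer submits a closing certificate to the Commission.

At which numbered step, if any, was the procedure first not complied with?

(1) due by Mar 4, 2000 + 20 days = Mar 24, 2000; done Mar 19, 2000 — timely.
(2) the permitted window runs from Mar 19, 2000 + 16 = Apr 4, 2000 to Mar 19, 2000 + 54 = May 12, 2000; done Mar 31, 2000 — 4 days before the window opened.
Later steps need not be reached.

Step 2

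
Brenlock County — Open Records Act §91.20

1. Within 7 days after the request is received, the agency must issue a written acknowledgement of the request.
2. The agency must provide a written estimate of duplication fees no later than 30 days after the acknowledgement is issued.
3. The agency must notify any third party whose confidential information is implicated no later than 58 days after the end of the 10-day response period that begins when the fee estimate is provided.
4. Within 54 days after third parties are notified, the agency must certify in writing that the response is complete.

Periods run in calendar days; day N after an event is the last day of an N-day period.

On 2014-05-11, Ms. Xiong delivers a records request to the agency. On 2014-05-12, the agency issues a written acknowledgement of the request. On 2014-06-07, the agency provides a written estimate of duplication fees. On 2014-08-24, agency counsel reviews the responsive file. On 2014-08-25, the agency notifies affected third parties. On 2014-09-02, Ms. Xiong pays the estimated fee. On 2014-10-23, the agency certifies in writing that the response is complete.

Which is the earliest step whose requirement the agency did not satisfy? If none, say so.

Step 3

(1) due by 2014-05-11 + 7 days = 2014-05-18; 2014-05-12 is within that limit.
(2) due by 2014-05-12 + 30 days = 2014-06-11; 2014-06-07 is within that limit.
(3) due by 2014-06-17 + 58 days = 2014-08-14; 2014-08-25 misses that deadline by 11 days.
The analysis stops there.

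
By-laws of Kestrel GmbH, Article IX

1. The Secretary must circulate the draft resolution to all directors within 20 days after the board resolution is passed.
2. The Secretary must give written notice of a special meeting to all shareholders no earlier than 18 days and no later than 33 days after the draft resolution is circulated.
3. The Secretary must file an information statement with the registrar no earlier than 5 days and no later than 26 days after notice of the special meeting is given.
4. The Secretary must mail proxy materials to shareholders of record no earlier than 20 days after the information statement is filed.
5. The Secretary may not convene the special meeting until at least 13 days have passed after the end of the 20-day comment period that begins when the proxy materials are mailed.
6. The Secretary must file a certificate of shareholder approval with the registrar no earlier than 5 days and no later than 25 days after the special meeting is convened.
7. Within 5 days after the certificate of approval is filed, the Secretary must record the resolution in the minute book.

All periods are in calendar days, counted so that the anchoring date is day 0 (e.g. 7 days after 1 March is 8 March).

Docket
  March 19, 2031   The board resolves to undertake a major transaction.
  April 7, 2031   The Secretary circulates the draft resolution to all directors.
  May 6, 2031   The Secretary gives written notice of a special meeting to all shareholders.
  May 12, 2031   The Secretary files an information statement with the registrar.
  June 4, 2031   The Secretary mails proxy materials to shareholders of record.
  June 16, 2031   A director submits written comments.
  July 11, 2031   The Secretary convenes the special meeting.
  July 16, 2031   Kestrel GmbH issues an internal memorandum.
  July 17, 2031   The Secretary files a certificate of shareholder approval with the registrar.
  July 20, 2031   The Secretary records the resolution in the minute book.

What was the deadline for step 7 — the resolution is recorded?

July 22, 2031

Step 7 runs from July 17, 2031, when the certificate of approval is filed. 5 days after July 17, 2031 is July 22, 2031.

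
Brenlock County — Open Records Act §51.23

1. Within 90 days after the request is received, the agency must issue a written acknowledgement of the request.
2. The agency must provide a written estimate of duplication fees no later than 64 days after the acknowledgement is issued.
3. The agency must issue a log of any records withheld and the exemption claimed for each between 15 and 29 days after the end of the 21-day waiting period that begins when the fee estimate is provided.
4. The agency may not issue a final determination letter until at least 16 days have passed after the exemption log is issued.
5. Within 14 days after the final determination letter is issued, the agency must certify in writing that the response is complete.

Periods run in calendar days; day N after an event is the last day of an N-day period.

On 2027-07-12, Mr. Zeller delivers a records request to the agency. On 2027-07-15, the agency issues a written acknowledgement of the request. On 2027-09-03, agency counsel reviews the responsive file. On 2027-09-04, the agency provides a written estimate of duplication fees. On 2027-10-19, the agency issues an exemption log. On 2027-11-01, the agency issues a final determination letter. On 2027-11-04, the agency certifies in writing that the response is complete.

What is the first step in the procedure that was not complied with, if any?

Step 1: 90 days after 2027-07-12 (when the request is received) is 2027-10-10; 2027-07-15 is within that limit.
Step 2: 64 days after 2027-07-15 (when the acknowledgement is issued) is 2027-09-17; done 2027-09-04 — timely.
Step 3: the window is 15–29 days after 2027-09-25 (end of the 21-day waiting period, which began when the fee estimate is provided on 2027-09-04), so 2027-10-10 through 2027-10-24; done 2027-10-19, which is between those dates.
Step 4: the earliest permitted date is 16 days after 2027-10-19 (when the exemption log is issued), i.e. 2027-11-04; done 2027-11-01 — 3 days too early.

Step 4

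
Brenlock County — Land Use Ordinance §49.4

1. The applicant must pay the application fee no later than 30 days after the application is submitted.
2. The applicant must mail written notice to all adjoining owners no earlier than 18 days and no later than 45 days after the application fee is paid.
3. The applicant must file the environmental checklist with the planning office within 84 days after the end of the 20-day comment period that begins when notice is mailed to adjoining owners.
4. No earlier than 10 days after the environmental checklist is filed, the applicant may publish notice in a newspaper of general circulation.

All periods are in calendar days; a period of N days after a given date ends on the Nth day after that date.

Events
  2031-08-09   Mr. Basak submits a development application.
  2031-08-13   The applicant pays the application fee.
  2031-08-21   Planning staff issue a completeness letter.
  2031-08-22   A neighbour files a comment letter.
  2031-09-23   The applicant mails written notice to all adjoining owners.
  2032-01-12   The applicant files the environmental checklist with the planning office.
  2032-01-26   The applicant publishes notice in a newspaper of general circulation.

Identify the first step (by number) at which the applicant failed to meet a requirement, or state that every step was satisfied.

Step 1: 30 days after 2031-08-09 (when the application is submitted) is 2031-09-08; 2031-08-13 is within that limit.
Step 2: the window is 18–45 days after 2031-08-13 (when the application fee is paid), so 2031-08-31 through 2031-09-27; done 2031-09-23, which is between those dates.
Step 3: 84 days after 2031-10-13 (end of the 20-day comment period, which began when notice is mailed to adjoining owners on 2031-09-23) is 2032-01-05; 2032-01-12 misses that deadline by 7 days.
That is the first point of non-compliance.

Step 3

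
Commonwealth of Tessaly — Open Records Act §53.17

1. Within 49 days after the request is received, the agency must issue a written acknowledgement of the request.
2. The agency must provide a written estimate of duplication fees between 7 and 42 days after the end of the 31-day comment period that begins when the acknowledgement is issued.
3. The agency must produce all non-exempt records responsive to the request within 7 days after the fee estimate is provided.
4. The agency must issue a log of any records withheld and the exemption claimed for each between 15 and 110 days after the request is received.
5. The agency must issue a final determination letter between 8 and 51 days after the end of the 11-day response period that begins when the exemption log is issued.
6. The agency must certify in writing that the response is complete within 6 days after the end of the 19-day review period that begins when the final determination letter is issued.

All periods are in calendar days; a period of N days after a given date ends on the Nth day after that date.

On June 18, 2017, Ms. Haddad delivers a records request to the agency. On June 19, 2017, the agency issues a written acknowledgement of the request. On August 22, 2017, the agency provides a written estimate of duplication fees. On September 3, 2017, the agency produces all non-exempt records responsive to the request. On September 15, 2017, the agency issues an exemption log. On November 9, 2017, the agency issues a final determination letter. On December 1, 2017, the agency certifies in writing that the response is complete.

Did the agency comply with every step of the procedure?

Step 1 — counting 49 days from June 18, 2017 (when the request is received) gives a deadline of August 6, 2017; done June 19, 2017 — timely.
Step 2 — 7 and 42 days from July 20, 2017 (end of the 31-day comment period, which began when the acknowledgement is issued on June 19, 2017) are July 27, 2017 and August 31, 2017 respectively; done August 22, 2017, which is between those dates.
Step 3 — counting 7 days from August 22, 2017 (when the fee estimate is provided) gives a deadline of August 29, 2017; not done until September 3, 2017, 5 days after the deadline.
The procedure was therefore not followed at step 3.

No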